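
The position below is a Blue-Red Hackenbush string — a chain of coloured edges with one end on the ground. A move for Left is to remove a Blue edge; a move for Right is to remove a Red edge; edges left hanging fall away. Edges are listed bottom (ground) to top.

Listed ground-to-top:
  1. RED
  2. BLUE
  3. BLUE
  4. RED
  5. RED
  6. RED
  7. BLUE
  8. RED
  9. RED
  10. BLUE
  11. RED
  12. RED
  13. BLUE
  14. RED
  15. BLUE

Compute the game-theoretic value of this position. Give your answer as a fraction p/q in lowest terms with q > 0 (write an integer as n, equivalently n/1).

-7605/16384

g(R) = {  | 0 } so -1
g(RB) = { -1 | 0 } so -1/2
g(RBB) = { -1; -1/2 | 0 } so -1/4
g(RBBR) = { -1; -1/2 | -1/4; 0 } so -3/8
g(RBBRR) = { -1; -1/2 | -3/8; -1/4; 0 } so -7/16
g(RBBRRR) = { -1; -1/2 | -7/16; -3/8; -1/4; 0 } so -15/32
g(RBBRRRB) = { -1; -1/2; -15/32 | -7/16; -3/8; -1/4; 0 } so -29/64
g(RBBRRRBR) = { -1; -1/2; -15/32 | -29/64; -7/16; -3/8; -1/4; 0 } so -59/128
g(RBBRRRBRR) = { -1; -1/2; -15/32 | -59/128; -29/64; -7/16; -3/8; -1/4; 0 } so -119/256
g(RBBRRRBRRB) = { -1; -1/2; -15/32; -119/256 | -59/128; -29/64; -7/16; -3/8; -1/4; 0 } so -237/512
g(RBBRRRBRRBR) = { -1; -1/2; -15/32; -119/256 | -237/512; -59/128; -29/64; -7/16; -3/8; -1/4; 0 } so -475/1024
g(RBBRRRBRRBRR) = { -1; -1/2; -15/32; -119/256 | -475/1024; -237/512; -59/128; -29/64; -7/16; -3/8; -1/4; 0 } so -951/2048
g(RBBRRRBRRBRRB) = { -1; -1/2; -15/32; -119/256; -951/2048 | -475/1024; -237/512; -59/128; -29/64; -7/16; -3/8; -1/4; 0 } so -1901/4096
g(RBBRRRBRRBRRBR) = { -1; -1/2; -15/32; -119/256; -951/2048 | -1901/4096; -475/1024; -237/512; -59/128; -29/64; -7/16; -3/8; -1/4; 0 } so -3803/8192
g(RBBRRRBRRBRRBRB) = { -1; -1/2; -15/32; -119/256; -951/2048; -3803/8192 | -1901/4096; -475/1024; -237/512; -59/128; -29/64; -7/16; -3/8; -1/4; 0 } so -7605/16384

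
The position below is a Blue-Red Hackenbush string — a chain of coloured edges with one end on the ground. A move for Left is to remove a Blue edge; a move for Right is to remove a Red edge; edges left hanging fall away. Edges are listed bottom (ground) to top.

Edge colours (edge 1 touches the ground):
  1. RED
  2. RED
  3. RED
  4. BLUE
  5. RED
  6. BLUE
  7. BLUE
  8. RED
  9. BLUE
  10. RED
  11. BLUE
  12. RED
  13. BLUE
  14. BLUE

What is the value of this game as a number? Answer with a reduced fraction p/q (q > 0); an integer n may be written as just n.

Recurse on prefixes of the 14-edge string RED RED RED BLUE RED BLUE BLUE RED BLUE RED BLUE RED BLUE BLUE:
edge 1 of 14 (RED): {  | 0 } → -1
edge 2 of 14 (RED): {  | -1,0 } → -2
edge 3 of 14 (RED): {  | -2,-1,0 } → -3
edge 4 of 14 (BLUE): { -3 | -2,-1,0 } → -5/2
edge 5 of 14 (RED): { -3 | -5/2,-2,-1,0 } → -11/4
edge 6 of 14 (BLUE): { -3,-11/4 | -5/2,-2,-1,0 } → -21/8
edge 7 of 14 (BLUE): { -3,-11/4,-21/8 | -5/2,-2,-1,0 } → -41/16
edge 8 of 14 (RED): { -3,-11/4,-21/8 | -41/16,-5/2,-2,-1,0 } → -83/32
edge 9 of 14 (BLUE): { -3,-11/4,-21/8,-83/32 | -41/16,-5/2,-2,-1,0 } → -165/64
edge 10 of 14 (RED): { -3,-11/4,-21/8,-83/32 | -165/64,-41/16,-5/2,-2,-1,0 } → -331/128
edge 11 of 14 (BLUE): { -3,-11/4,-21/8,-83/32,-331/128 | -165/64,-41/16,-5/2,-2,-1,0 } → -661/256
edge 12 of 14 (RED): { -3,-11/4,-21/8,-83/32,-331/128 | -661/256,-165/64,-41/16,-5/2,-2,-1,0 } → -1323/512
edge 13 of 14 (BLUE): { -3,-11/4,-21/8,-83/32,-331/128,-1323/512 | -661/256,-165/64,-41/16,-5/2,-2,-1,0 } → -2645/1024
edge 14 of 14 (BLUE): { -3,-11/4,-21/8,-83/32,-331/128,-1323/512,-2645/1024 | -661/256,-165/64,-41/16,-5/2,-2,-1,0 } → -5289/2048

-5289/2048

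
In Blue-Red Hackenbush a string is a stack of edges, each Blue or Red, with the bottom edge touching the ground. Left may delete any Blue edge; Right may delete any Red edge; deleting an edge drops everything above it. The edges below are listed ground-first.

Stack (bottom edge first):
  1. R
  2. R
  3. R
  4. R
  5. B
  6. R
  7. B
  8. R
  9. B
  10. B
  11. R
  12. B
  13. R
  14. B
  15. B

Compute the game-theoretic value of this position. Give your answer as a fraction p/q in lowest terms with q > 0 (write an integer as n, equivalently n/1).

-7465/2048

1 of 15 · R · max L −∞ · min R 0 -> -1
2 of 15 · RR · max L −∞ · min R -1 -> -2
3 of 15 · RRR · max L −∞ · min R -2 -> -3
4 of 15 · RRRR · max L −∞ · min R -3 -> -4
5 of 15 · RRRRB · max L -4 · min R -3 -> -7/2
6 of 15 · RRRRBR · max L -4 · min R -7/2 -> -15/4
7 of 15 · RRRRBRB · max L -15/4 · min R -7/2 -> -29/8
8 of 15 · RRRRBRBR · max L -15/4 · min R -29/8 -> -59/16
9 of 15 · RRRRBRBRB · max L -59/16 · min R -29/8 -> -117/32
10 of 15 · RRRRBRBRBB · max L -117/32 · min R -29/8 -> -233/64
11 of 15 · RRRRBRBRBBR · max L -117/32 · min R -233/64 -> -467/128
12 of 15 · RRRRBRBRBBRB · max L -467/128 · min R -233/64 -> -933/256
13 of 15 · RRRRBRBRBBRBR · max L -467/128 · min R -933/256 -> -1867/512
14 of 15 · RRRRBRBRBBRBRB · max L -1867/512 · min R -933/256 -> -3733/1024
15 of 15 · RRRRBRBRBBRBRBB · max L -3733/1024 · min R -933/256 -> -7465/2048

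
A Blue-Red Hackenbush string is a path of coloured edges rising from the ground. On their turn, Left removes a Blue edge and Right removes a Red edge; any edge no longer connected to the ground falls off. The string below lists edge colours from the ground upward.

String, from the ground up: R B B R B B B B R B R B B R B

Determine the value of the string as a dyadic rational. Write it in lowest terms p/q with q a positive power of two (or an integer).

-4261/16384

Build v(s[:k]) for k = 1..15, string s = R B B R B B B B R B R B B R B.
v(R) = { (no moves) | 0 } = -1
v(RB) = { -1 | 0 } = -1/2
v(RBB) = { -1 -1/2 | 0 } = -1/4
v(RBBR) = { -1 -1/2 | -1/4 0 } = -3/8
v(RBBRB) = { -1 -1/2 -3/8 | -1/4 0 } = -5/16
v(RBBRBB) = { -1 -1/2 -3/8 -5/16 | -1/4 0 } = -9/32
v(RBBRBBB) = { -1 -1/2 -3/8 -5/16 -9/32 | -1/4 0 } = -17/64
v(RBBRBBBB) = { -1 -1/2 -3/8 -5/16 -9/32 -17/64 | -1/4 0 } = -33/128
v(RBBRBBBBR) = { -1 -1/2 -3/8 -5/16 -9/32 -17/64 | -33/128 -1/4 0 } = -67/256
v(RBBRBBBBRB) = { -1 -1/2 -3/8 -5/16 -9/32 -17/64 -67/256 | -33/128 -1/4 0 } = -133/512
v(RBBRBBBBRBR) = { -1 -1/2 -3/8 -5/16 -9/32 -17/64 -67/256 | -133/512 -33/128 -1/4 0 } = -267/1024
v(RBBRBBBBRBRB) = { -1 -1/2 -3/8 -5/16 -9/32 -17/64 -67/256 -267/1024 | -133/512 -33/128 -1/4 0 } = -533/2048
v(RBBRBBBBRBRBB) = { -1 -1/2 -3/8 -5/16 -9/32 -17/64 -67/256 -267/1024 -533/2048 | -133/512 -33/128 -1/4 0 } = -1065/4096
v(RBBRBBBBRBRBBR) = { -1 -1/2 -3/8 -5/16 -9/32 -17/64 -67/256 -267/1024 -533/2048 | -1065/4096 -133/512 -33/128 -1/4 0 } = -2131/8192
v(RBBRBBBBRBRBBRB) = { -1 -1/2 -3/8 -5/16 -9/32 -17/64 -67/256 -267/1024 -533/2048 -2131/8192 | -1065/4096 -133/512 -33/128 -1/4 0 } = -4261/16384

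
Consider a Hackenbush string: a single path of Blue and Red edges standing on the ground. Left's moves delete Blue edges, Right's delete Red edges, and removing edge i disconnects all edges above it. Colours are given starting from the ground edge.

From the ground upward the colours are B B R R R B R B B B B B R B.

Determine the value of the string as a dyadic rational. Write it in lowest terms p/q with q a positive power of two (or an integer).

4859/4096

Recurse on prefixes of the 14-edge string B B R R R B R B B B B B R B:
step 1: add B to get B; options L={ 0 } R={ — } = 1
step 2: add B to get BB; options L={ 0, 1 } R={ — } = 2
step 3: add R to get BBR; options L={ 0, 1 } R={ 2 } = 3/2
step 4: add R to get BBRR; options L={ 0, 1 } R={ 3/2, 2 } = 5/4
step 5: add R to get BBRRR; options L={ 0, 1 } R={ 5/4, 3/2, 2 } = 9/8
step 6: add B to get BBRRRB; options L={ 0, 1, 9/8 } R={ 5/4, 3/2, 2 } = 19/16
step 7: add R to get BBRRRBR; options L={ 0, 1, 9/8 } R={ 19/16, 5/4, 3/2, 2 } = 37/32
step 8: add B to get BBRRRBRB; options L={ 0, 1, 9/8, 37/32 } R={ 19/16, 5/4, 3/2, 2 } = 75/64
step 9: add B to get BBRRRBRBB; options L={ 0, 1, 9/8, 37/32, 75/64 } R={ 19/16, 5/4, 3/2, 2 } = 151/128
step 10: add B to get BBRRRBRBBB; options L={ 0, 1, 9/8, 37/32, 75/64, 151/128 } R={ 19/16, 5/4, 3/2, 2 } = 303/256
step 11: add B to get BBRRRBRBBBB; options L={ 0, 1, 9/8, 37/32, 75/64, 151/128, 303/256 } R={ 19/16, 5/4, 3/2, 2 } = 607/512
step 12: add B to get BBRRRBRBBBBB; options L={ 0, 1, 9/8, 37/32, 75/64, 151/128, 303/256, 607/512 } R={ 19/16, 5/4, 3/2, 2 } = 1215/1024
step 13: add R to get BBRRRBRBBBBBR; options L={ 0, 1, 9/8, 37/32, 75/64, 151/128, 303/256, 607/512 } R={ 1215/1024, 19/16, 5/4, 3/2, 2 } = 2429/2048
step 14: add B to get BBRRRBRBBBBBRB; options L={ 0, 1, 9/8, 37/32, 75/64, 151/128, 303/256, 607/512, 2429/2048 } R={ 1215/1024, 19/16, 5/4, 3/2, 2 } = 4859/4096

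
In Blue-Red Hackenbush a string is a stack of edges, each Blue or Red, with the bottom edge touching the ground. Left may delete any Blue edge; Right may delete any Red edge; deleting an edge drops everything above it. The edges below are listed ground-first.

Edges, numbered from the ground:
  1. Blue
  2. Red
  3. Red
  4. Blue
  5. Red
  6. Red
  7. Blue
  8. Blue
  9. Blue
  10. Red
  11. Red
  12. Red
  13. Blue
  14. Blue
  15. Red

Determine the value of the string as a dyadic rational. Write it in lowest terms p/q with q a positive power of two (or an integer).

5005/16384

Prefix values for Blue Red Red Blue Red Red Blue Blue Blue Red Red Red Blue Blue Red via {L|R} + simplicity:
B: Left { 0 }, Right { — } so simplest 1
BR: Left { 0 }, Right { 1 } so simplest 1/2
BRR: Left { 0 }, Right { 1/2,1 } so simplest 1/4
BRRB: Left { 0,1/4 }, Right { 1/2,1 } so simplest 3/8
BRRBR: Left { 0,1/4 }, Right { 3/8,1/2,1 } so simplest 5/16
BRRBRR: Left { 0,1/4 }, Right { 5/16,3/8,1/2,1 } so simplest 9/32
BRRBRRB: Left { 0,1/4,9/32 }, Right { 5/16,3/8,1/2,1 } so simplest 19/64
BRRBRRBB: Left { 0,1/4,9/32,19/64 }, Right { 5/16,3/8,1/2,1 } so simplest 39/128
BRRBRRBBB: Left { 0,1/4,9/32,19/64,39/128 }, Right { 5/16,3/8,1/2,1 } so simplest 79/256
BRRBRRBBBR: Left { 0,1/4,9/32,19/64,39/128 }, Right { 79/256,5/16,3/8,1/2,1 } so simplest 157/512
BRRBRRBBBRR: Left { 0,1/4,9/32,19/64,39/128 }, Right { 157/512,79/256,5/16,3/8,1/2,1 } so simplest 313/1024
BRRBRRBBBRRR: Left { 0,1/4,9/32,19/64,39/128 }, Right { 313/1024,157/512,79/256,5/16,3/8,1/2,1 } so simplest 625/2048
BRRBRRBBBRRRB: Left { 0,1/4,9/32,19/64,39/128,625/2048 }, Right { 313/1024,157/512,79/256,5/16,3/8,1/2,1 } so simplest 1251/4096
BRRBRRBBBRRRBB: Left { 0,1/4,9/32,19/64,39/128,625/2048,1251/4096 }, Right { 313/1024,157/512,79/256,5/16,3/8,1/2,1 } so simplest 2503/8192
BRRBRRBBBRRRBBR: Left { 0,1/4,9/32,19/64,39/128,625/2048,1251/4096 }, Right { 2503/8192,313/1024,157/512,79/256,5/16,3/8,1/2,1 } so simplest 5005/16384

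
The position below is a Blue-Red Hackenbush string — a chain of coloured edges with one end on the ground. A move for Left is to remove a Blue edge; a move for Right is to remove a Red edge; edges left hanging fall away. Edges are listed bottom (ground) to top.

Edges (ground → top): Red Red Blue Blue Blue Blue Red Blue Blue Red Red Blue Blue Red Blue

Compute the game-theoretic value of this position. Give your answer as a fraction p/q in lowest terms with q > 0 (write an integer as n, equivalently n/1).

-8805/8192

edge 1 of 15 (Red): { · | 0 } → -1
edge 2 of 15 (Red): { · | -1 0 } → -2
edge 3 of 15 (Blue): { -2 | -1 0 } → -3/2
edge 4 of 15 (Blue): { -2 -3/2 | -1 0 } → -5/4
edge 5 of 15 (Blue): { -2 -3/2 -5/4 | -1 0 } → -9/8
edge 6 of 15 (Blue): { -2 -3/2 -5/4 -9/8 | -1 0 } → -17/16
edge 7 of 15 (Red): { -2 -3/2 -5/4 -9/8 | -17/16 -1 0 } → -35/32
edge 8 of 15 (Blue): { -2 -3/2 -5/4 -9/8 -35/32 | -17/16 -1 0 } → -69/64
edge 9 of 15 (Blue): { -2 -3/2 -5/4 -9/8 -35/32 -69/64 | -17/16 -1 0 } → -137/128
edge 10 of 15 (Red): { -2 -3/2 -5/4 -9/8 -35/32 -69/64 | -137/128 -17/16 -1 0 } → -275/256
edge 11 of 15 (Red): { -2 -3/2 -5/4 -9/8 -35/32 -69/64 | -275/256 -137/128 -17/16 -1 0 } → -551/512
edge 12 of 15 (Blue): { -2 -3/2 -5/4 -9/8 -35/32 -69/64 -551/512 | -275/256 -137/128 -17/16 -1 0 } → -1101/1024
edge 13 of 15 (Blue): { -2 -3/2 -5/4 -9/8 -35/32 -69/64 -551/512 -1101/1024 | -275/256 -137/128 -17/16 -1 0 } → -2201/2048
edge 14 of 15 (Red): { -2 -3/2 -5/4 -9/8 -35/32 -69/64 -551/512 -1101/1024 | -2201/2048 -275/256 -137/128 -17/16 -1 0 } → -4403/4096
edge 15 of 15 (Blue): { -2 -3/2 -5/4 -9/8 -35/32 -69/64 -551/512 -1101/1024 -4403/4096 | -2201/2048 -275/256 -137/128 -17/16 -1 0 } → -8805/8192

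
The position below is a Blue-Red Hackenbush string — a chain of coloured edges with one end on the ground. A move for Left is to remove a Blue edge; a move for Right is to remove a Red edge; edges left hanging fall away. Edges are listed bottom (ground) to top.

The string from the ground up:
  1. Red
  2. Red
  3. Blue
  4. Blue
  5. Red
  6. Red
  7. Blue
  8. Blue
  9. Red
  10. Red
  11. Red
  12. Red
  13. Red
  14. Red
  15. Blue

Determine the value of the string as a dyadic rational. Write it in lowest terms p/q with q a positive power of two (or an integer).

-11517/8192

R: Left { ∅ }, Right { 0 } → simplest -1
RR: Left { ∅ }, Right { -1 0 } → simplest -2
RRB: Left { -2 }, Right { -1 0 } → simplest -3/2
RRBB: Left { -2 -3/2 }, Right { -1 0 } → simplest -5/4
RRBBR: Left { -2 -3/2 }, Right { -5/4 -1 0 } → simplest -11/8
RRBBRR: Left { -2 -3/2 }, Right { -11/8 -5/4 -1 0 } → simplest -23/16
RRBBRRB: Left { -2 -3/2 -23/16 }, Right { -11/8 -5/4 -1 0 } → simplest -45/32
RRBBRRBB: Left { -2 -3/2 -23/16 -45/32 }, Right { -11/8 -5/4 -1 0 } → simplest -89/64
RRBBRRBBR: Left { -2 -3/2 -23/16 -45/32 }, Right { -89/64 -11/8 -5/4 -1 0 } → simplest -179/128
RRBBRRBBRR: Left { -2 -3/2 -23/16 -45/32 }, Right { -179/128 -89/64 -11/8 -5/4 -1 0 } → simplest -359/256
RRBBRRBBRRR: Left { -2 -3/2 -23/16 -45/32 }, Right { -359/256 -179/128 -89/64 -11/8 -5/4 -1 0 } → simplest -719/512
RRBBRRBBRRRR: Left { -2 -3/2 -23/16 -45/32 }, Right { -719/512 -359/256 -179/128 -89/64 -11/8 -5/4 -1 0 } → simplest -1439/1024
RRBBRRBBRRRRR: Left { -2 -3/2 -23/16 -45/32 }, Right { -1439/1024 -719/512 -359/256 -179/128 -89/64 -11/8 -5/4 -1 0 } → simplest -2879/2048
RRBBRRBBRRRRRR: Left { -2 -3/2 -23/16 -45/32 }, Right { -2879/2048 -1439/1024 -719/512 -359/256 -179/128 -89/64 -11/8 -5/4 -1 0 } → simplest -5759/4096
RRBBRRBBRRRRRRB: Left { -2 -3/2 -23/16 -45/32 -5759/4096 }, Right { -2879/2048 -1439/1024 -719/512 -359/256 -179/128 -89/64 -11/8 -5/4 -1 0 } → simplest -11517/8192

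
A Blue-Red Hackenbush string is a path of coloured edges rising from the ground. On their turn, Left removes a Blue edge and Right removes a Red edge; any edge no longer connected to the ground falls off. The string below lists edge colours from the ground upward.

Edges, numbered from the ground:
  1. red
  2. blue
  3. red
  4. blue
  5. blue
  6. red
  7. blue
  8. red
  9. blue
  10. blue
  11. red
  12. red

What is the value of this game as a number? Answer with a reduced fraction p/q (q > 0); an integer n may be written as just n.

step 1: add red to get r; options L={ ∅ } R={ 0 } = -1
step 2: add blue to get rb; options L={ -1 } R={ 0 } = -1/2
step 3: add red to get rbr; options L={ -1 } R={ -1/2 0 } = -3/4
step 4: add blue to get rbrb; options L={ -1 -3/4 } R={ -1/2 0 } = -5/8
step 5: add blue to get rbrbb; options L={ -1 -3/4 -5/8 } R={ -1/2 0 } = -9/16
step 6: add red to get rbrbbr; options L={ -1 -3/4 -5/8 } R={ -9/16 -1/2 0 } = -19/32
step 7: add blue to get rbrbbrb; options L={ -1 -3/4 -5/8 -19/32 } R={ -9/16 -1/2 0 } = -37/64
step 8: add red to get rbrbbrbr; options L={ -1 -3/4 -5/8 -19/32 } R={ -37/64 -9/16 -1/2 0 } = -75/128
step 9: add blue to get rbrbbrbrb; options L={ -1 -3/4 -5/8 -19/32 -75/128 } R={ -37/64 -9/16 -1/2 0 } = -149/256
step 10: add blue to get rbrbbrbrbb; options L={ -1 -3/4 -5/8 -19/32 -75/128 -149/256 } R={ -37/64 -9/16 -1/2 0 } = -297/512
step 11: add red to get rbrbbrbrbbr; options L={ -1 -3/4 -5/8 -19/32 -75/128 -149/256 } R={ -297/512 -37/64 -9/16 -1/2 0 } = -595/1024
step 12: add red to get rbrbbrbrbbrr; options L={ -1 -3/4 -5/8 -19/32 -75/128 -149/256 } R={ -595/1024 -297/512 -37/64 -9/16 -1/2 0 } = -1191/2048

-1191/2048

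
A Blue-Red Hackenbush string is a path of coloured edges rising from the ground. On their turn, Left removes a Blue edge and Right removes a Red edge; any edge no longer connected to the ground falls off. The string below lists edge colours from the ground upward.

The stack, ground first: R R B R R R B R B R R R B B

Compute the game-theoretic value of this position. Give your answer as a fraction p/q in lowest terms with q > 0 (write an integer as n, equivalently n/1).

-7865/4096

Build g(s[:k]) for k = 1..14, string s = R R B R R R B R B R R R B B.
g(R) = { none | 0 } ⇒ -1
g(RR) = { none | -1; 0 } ⇒ -2
g(RRB) = { -2 | -1; 0 } ⇒ -3/2
g(RRBR) = { -2 | -3/2; -1; 0 } ⇒ -7/4
g(RRBRR) = { -2 | -7/4; -3/2; -1; 0 } ⇒ -15/8
g(RRBRRR) = { -2 | -15/8; -7/4; -3/2; -1; 0 } ⇒ -31/16
g(RRBRRRB) = { -2; -31/16 | -15/8; -7/4; -3/2; -1; 0 } ⇒ -61/32
g(RRBRRRBR) = { -2; -31/16 | -61/32; -15/8; -7/4; -3/2; -1; 0 } ⇒ -123/64
g(RRBRRRBRB) = { -2; -31/16; -123/64 | -61/32; -15/8; -7/4; -3/2; -1; 0 } ⇒ -245/128
g(RRBRRRBRBR) = { -2; -31/16; -123/64 | -245/128; -61/32; -15/8; -7/4; -3/2; -1; 0 } ⇒ -491/256
g(RRBRRRBRBRR) = { -2; -31/16; -123/64 | -491/256; -245/128; -61/32; -15/8; -7/4; -3/2; -1; 0 } ⇒ -983/512
g(RRBRRRBRBRRR) = { -2; -31/16; -123/64 | -983/512; -491/256; -245/128; -61/32; -15/8; -7/4; -3/2; -1; 0 } ⇒ -1967/1024
g(RRBRRRBRBRRRB) = { -2; -31/16; -123/64; -1967/1024 | -983/512; -491/256; -245/128; -61/32; -15/8; -7/4; -3/2; -1; 0 } ⇒ -3933/2048
g(RRBRRRBRBRRRBB) = { -2; -31/16; -123/64; -1967/1024; -3933/2048 | -983/512; -491/256; -245/128; -61/32; -15/8; -7/4; -3/2; -1; 0 } ⇒ -7865/4096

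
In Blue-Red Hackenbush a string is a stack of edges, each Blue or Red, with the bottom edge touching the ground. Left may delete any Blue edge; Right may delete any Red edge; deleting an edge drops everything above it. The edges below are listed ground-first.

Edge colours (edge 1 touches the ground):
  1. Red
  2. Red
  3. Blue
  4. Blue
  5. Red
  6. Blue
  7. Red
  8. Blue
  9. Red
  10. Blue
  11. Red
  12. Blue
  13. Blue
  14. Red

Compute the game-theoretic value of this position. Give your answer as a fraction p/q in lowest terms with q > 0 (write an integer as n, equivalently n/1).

-5459/4096

Prefix values for Red Red Blue Blue Red Blue Red Blue Red Blue Red Blue Blue Red via {L|R} + simplicity:
R: Left { none }, Right { 0 } gives simplest -1
RR: Left { none }, Right { -1 0 } gives simplest -2
RRB: Left { -2 }, Right { -1 0 } gives simplest -3/2
RRBB: Left { -2 -3/2 }, Right { -1 0 } gives simplest -5/4
RRBBR: Left { -2 -3/2 }, Right { -5/4 -1 0 } gives simplest -11/8
RRBBRB: Left { -2 -3/2 -11/8 }, Right { -5/4 -1 0 } gives simplest -21/16
RRBBRBR: Left { -2 -3/2 -11/8 }, Right { -21/16 -5/4 -1 0 } gives simplest -43/32
RRBBRBRB: Left { -2 -3/2 -11/8 -43/32 }, Right { -21/16 -5/4 -1 0 } gives simplest -85/64
RRBBRBRBR: Left { -2 -3/2 -11/8 -43/32 }, Right { -85/64 -21/16 -5/4 -1 0 } gives simplest -171/128
RRBBRBRBRB: Left { -2 -3/2 -11/8 -43/32 -171/128 }, Right { -85/64 -21/16 -5/4 -1 0 } gives simplest -341/256
RRBBRBRBRBR: Left { -2 -3/2 -11/8 -43/32 -171/128 }, Right { -341/256 -85/64 -21/16 -5/4 -1 0 } gives simplest -683/512
RRBBRBRBRBRB: Left { -2 -3/2 -11/8 -43/32 -171/128 -683/512 }, Right { -341/256 -85/64 -21/16 -5/4 -1 0 } gives simplest -1365/1024
RRBBRBRBRBRBB: Left { -2 -3/2 -11/8 -43/32 -171/128 -683/512 -1365/1024 }, Right { -341/256 -85/64 -21/16 -5/4 -1 0 } gives simplest -2729/2048
RRBBRBRBRBRBBR: Left { -2 -3/2 -11/8 -43/32 -171/128 -683/512 -1365/1024 }, Right { -2729/2048 -341/256 -85/64 -21/16 -5/4 -1 0 } gives simplest -5459/4096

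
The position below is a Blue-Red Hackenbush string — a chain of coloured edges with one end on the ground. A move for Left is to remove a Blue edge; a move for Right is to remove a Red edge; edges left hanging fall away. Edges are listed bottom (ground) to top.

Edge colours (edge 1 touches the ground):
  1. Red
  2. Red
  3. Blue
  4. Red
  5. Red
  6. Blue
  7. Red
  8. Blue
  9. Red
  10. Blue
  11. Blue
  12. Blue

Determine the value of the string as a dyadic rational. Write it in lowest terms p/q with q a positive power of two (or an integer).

Build v(s[:k]) for k = 1..12, string s = Red Red Blue Red Red Blue Red Blue Red Blue Blue Blue.
R: Left { — }, Right { 0 } -> simplest -1
RR: Left { — }, Right { -1, 0 } -> simplest -2
RRB: Left { -2 }, Right { -1, 0 } -> simplest -3/2
RRBR: Left { -2 }, Right { -3/2, -1, 0 } -> simplest -7/4
RRBRR: Left { -2 }, Right { -7/4, -3/2, -1, 0 } -> simplest -15/8
RRBRRB: Left { -2, -15/8 }, Right { -7/4, -3/2, -1, 0 } -> simplest -29/16
RRBRRBR: Left { -2, -15/8 }, Right { -29/16, -7/4, -3/2, -1, 0 } -> simplest -59/32
RRBRRBRB: Left { -2, -15/8, -59/32 }, Right { -29/16, -7/4, -3/2, -1, 0 } -> simplest -117/64
RRBRRBRBR: Left { -2, -15/8, -59/32 }, Right { -117/64, -29/16, -7/4, -3/2, -1, 0 } -> simplest -235/128
RRBRRBRBRB: Left { -2, -15/8, -59/32, -235/128 }, Right { -117/64, -29/16, -7/4, -3/2, -1, 0 } -> simplest -469/256
RRBRRBRBRBB: Left { -2, -15/8, -59/32, -235/128, -469/256 }, Right { -117/64, -29/16, -7/4, -3/2, -1, 0 } -> simplest -937/512
RRBRRBRBRBBB: Left { -2, -15/8, -59/32, -235/128, -469/256, -937/512 }, Right { -117/64, -29/16, -7/4, -3/2, -1, 0 } -> simplest -1873/1024

-1873/1024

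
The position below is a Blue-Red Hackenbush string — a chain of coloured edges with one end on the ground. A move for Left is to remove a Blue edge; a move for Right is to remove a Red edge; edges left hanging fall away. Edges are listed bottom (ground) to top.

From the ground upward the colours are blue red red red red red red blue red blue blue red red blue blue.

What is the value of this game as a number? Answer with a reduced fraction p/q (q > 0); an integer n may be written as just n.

Build value(s[:k]) for k = 1..15, string s = blue red red red red red red blue red blue blue red red blue blue.
value_1 [b]  L=[0]  R=[]  -> 1
value_2 [br]  L=[0]  R=[1]  -> 1/2
value_3 [brr]  L=[0]  R=[1/2,1]  -> 1/4
value_4 [brrr]  L=[0]  R=[1/4,1/2,1]  -> 1/8
value_5 [brrrr]  L=[0]  R=[1/8,1/4,1/2,1]  -> 1/16
value_6 [brrrrr]  L=[0]  R=[1/16,1/8,1/4,1/2,1]  -> 1/32
value_7 [brrrrrr]  L=[0]  R=[1/32,1/16,1/8,1/4,1/2,1]  -> 1/64
value_8 [brrrrrrb]  L=[0,1/64]  R=[1/32,1/16,1/8,1/4,1/2,1]  -> 3/128
value_9 [brrrrrrbr]  L=[0,1/64]  R=[3/128,1/32,1/16,1/8,1/4,1/2,1]  -> 5/256
value_10 [brrrrrrbrb]  L=[0,1/64,5/256]  R=[3/128,1/32,1/16,1/8,1/4,1/2,1]  -> 11/512
value_11 [brrrrrrbrbb]  L=[0,1/64,5/256,11/512]  R=[3/128,1/32,1/16,1/8,1/4,1/2,1]  -> 23/1024
value_12 [brrrrrrbrbbr]  L=[0,1/64,5/256,11/512]  R=[23/1024,3/128,1/32,1/16,1/8,1/4,1/2,1]  -> 45/2048
value_13 [brrrrrrbrbbrr]  L=[0,1/64,5/256,11/512]  R=[45/2048,23/1024,3/128,1/32,1/16,1/8,1/4,1/2,1]  -> 89/4096
value_14 [brrrrrrbrbbrrb]  L=[0,1/64,5/256,11/512,89/4096]  R=[45/2048,23/1024,3/128,1/32,1/16,1/8,1/4,1/2,1]  -> 179/8192
value_15 [brrrrrrbrbbrrbb]  L=[0,1/64,5/256,11/512,89/4096,179/8192]  R=[45/2048,23/1024,3/128,1/32,1/16,1/8,1/4,1/2,1]  -> 359/16384

359/16384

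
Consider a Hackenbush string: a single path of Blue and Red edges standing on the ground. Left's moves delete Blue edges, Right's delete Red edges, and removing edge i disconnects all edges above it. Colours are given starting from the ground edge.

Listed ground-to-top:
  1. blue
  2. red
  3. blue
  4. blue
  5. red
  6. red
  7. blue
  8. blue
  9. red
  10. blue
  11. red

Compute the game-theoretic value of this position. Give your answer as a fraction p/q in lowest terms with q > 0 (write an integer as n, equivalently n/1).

b: Left { 0 }, Right {  } gives simplest 1
br: Left { 0 }, Right { 1 } gives simplest 1/2
brb: Left { 0; 1/2 }, Right { 1 } gives simplest 3/4
brbb: Left { 0; 1/2; 3/4 }, Right { 1 } gives simplest 7/8
brbbr: Left { 0; 1/2; 3/4 }, Right { 7/8; 1 } gives simplest 13/16
brbbrr: Left { 0; 1/2; 3/4 }, Right { 13/16; 7/8; 1 } gives simplest 25/32
brbbrrb: Left { 0; 1/2; 3/4; 25/32 }, Right { 13/16; 7/8; 1 } gives simplest 51/64
brbbrrbb: Left { 0; 1/2; 3/4; 25/32; 51/64 }, Right { 13/16; 7/8; 1 } gives simplest 103/128
brbbrrbbr: Left { 0; 1/2; 3/4; 25/32; 51/64 }, Right { 103/128; 13/16; 7/8; 1 } gives simplest 205/256
brbbrrbbrb: Left { 0; 1/2; 3/4; 25/32; 51/64; 205/256 }, Right { 103/128; 13/16; 7/8; 1 } gives simplest 411/512
brbbrrbbrbr: Left { 0; 1/2; 3/4; 25/32; 51/64; 205/256 }, Right { 411/512; 103/128; 13/16; 7/8; 1 } gives simplest 821/1024

821/1024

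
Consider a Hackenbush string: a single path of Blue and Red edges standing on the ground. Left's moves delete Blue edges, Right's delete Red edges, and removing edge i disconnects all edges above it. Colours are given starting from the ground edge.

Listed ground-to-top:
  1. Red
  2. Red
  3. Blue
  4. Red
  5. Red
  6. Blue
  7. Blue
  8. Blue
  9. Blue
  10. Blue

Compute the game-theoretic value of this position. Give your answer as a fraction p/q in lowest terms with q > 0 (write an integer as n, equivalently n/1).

-449/256

v(R) = { · | 0 } gives -1
v(RR) = { · | -1; 0 } gives -2
v(RRB) = { -2 | -1; 0 } gives -3/2
v(RRBR) = { -2 | -3/2; -1; 0 } gives -7/4
v(RRBRR) = { -2 | -7/4; -3/2; -1; 0 } gives -15/8
v(RRBRRB) = { -2; -15/8 | -7/4; -3/2; -1; 0 } gives -29/16
v(RRBRRBB) = { -2; -15/8; -29/16 | -7/4; -3/2; -1; 0 } gives -57/32
v(RRBRRBBB) = { -2; -15/8; -29/16; -57/32 | -7/4; -3/2; -1; 0 } gives -113/64
v(RRBRRBBBB) = { -2; -15/8; -29/16; -57/32; -113/64 | -7/4; -3/2; -1; 0 } gives -225/128
v(RRBRRBBBBB) = { -2; -15/8; -29/16; -57/32; -113/64; -225/128 | -7/4; -3/2; -1; 0 } gives -449/256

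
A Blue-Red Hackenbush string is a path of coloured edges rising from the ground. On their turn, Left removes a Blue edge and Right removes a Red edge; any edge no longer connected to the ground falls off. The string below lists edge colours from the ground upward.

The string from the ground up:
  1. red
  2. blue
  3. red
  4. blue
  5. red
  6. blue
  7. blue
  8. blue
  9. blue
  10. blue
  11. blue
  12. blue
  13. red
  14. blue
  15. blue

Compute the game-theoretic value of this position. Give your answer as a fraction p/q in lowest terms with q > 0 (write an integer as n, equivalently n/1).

-10249/16384

Prefix values for red blue red blue red blue blue blue blue blue blue blue red blue blue via {L|R} + simplicity:
G(r) = { — | 0 } — -1
G(rb) = { -1 | 0 } — -1/2
G(rbr) = { -1 | -1/2, 0 } — -3/4
G(rbrb) = { -1, -3/4 | -1/2, 0 } — -5/8
G(rbrbr) = { -1, -3/4 | -5/8, -1/2, 0 } — -11/16
G(rbrbrb) = { -1, -3/4, -11/16 | -5/8, -1/2, 0 } — -21/32
G(rbrbrbb) = { -1, -3/4, -11/16, -21/32 | -5/8, -1/2, 0 } — -41/64
G(rbrbrbbb) = { -1, -3/4, -11/16, -21/32, -41/64 | -5/8, -1/2, 0 } — -81/128
G(rbrbrbbbb) = { -1, -3/4, -11/16, -21/32, -41/64, -81/128 | -5/8, -1/2, 0 } — -161/256
G(rbrbrbbbbb) = { -1, -3/4, -11/16, -21/32, -41/64, -81/128, -161/256 | -5/8, -1/2, 0 } — -321/512
G(rbrbrbbbbbb) = { -1, -3/4, -11/16, -21/32, -41/64, -81/128, -161/256, -321/512 | -5/8, -1/2, 0 } — -641/1024
G(rbrbrbbbbbbb) = { -1, -3/4, -11/16, -21/32, -41/64, -81/128, -161/256, -321/512, -641/1024 | -5/8, -1/2, 0 } — -1281/2048
G(rbrbrbbbbbbbr) = { -1, -3/4, -11/16, -21/32, -41/64, -81/128, -161/256, -321/512, -641/1024 | -1281/2048, -5/8, -1/2, 0 } — -2563/4096
G(rbrbrbbbbbbbrb) = { -1, -3/4, -11/16, -21/32, -41/64, -81/128, -161/256, -321/512, -641/1024, -2563/4096 | -1281/2048, -5/8, -1/2, 0 } — -5125/8192
G(rbrbrbbbbbbbrbb) = { -1, -3/4, -11/16, -21/32, -41/64, -81/128, -161/256, -321/512, -641/1024, -2563/4096, -5125/8192 | -1281/2048, -5/8, -1/2, 0 } — -10249/16384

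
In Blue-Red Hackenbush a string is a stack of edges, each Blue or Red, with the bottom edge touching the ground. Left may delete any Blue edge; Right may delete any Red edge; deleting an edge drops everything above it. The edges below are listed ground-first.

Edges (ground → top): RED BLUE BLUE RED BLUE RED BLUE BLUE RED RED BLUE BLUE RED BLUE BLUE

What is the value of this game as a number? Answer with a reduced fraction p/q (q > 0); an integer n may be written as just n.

edge 1 of 15 (RED): { ∅ | 0 } → -1
edge 2 of 15 (BLUE): { -1 | 0 } → -1/2
edge 3 of 15 (BLUE): { -1; -1/2 | 0 } → -1/4
edge 4 of 15 (RED): { -1; -1/2 | -1/4; 0 } → -3/8
edge 5 of 15 (BLUE): { -1; -1/2; -3/8 | -1/4; 0 } → -5/16
edge 6 of 15 (RED): { -1; -1/2; -3/8 | -5/16; -1/4; 0 } → -11/32
edge 7 of 15 (BLUE): { -1; -1/2; -3/8; -11/32 | -5/16; -1/4; 0 } → -21/64
edge 8 of 15 (BLUE): { -1; -1/2; -3/8; -11/32; -21/64 | -5/16; -1/4; 0 } → -41/128
edge 9 of 15 (RED): { -1; -1/2; -3/8; -11/32; -21/64 | -41/128; -5/16; -1/4; 0 } → -83/256
edge 10 of 15 (RED): { -1; -1/2; -3/8; -11/32; -21/64 | -83/256; -41/128; -5/16; -1/4; 0 } → -167/512
edge 11 of 15 (BLUE): { -1; -1/2; -3/8; -11/32; -21/64; -167/512 | -83/256; -41/128; -5/16; -1/4; 0 } → -333/1024
edge 12 of 15 (BLUE): { -1; -1/2; -3/8; -11/32; -21/64; -167/512; -333/1024 | -83/256; -41/128; -5/16; -1/4; 0 } → -665/2048
edge 13 of 15 (RED): { -1; -1/2; -3/8; -11/32; -21/64; -167/512; -333/1024 | -665/2048; -83/256; -41/128; -5/16; -1/4; 0 } → -1331/4096
edge 14 of 15 (BLUE): { -1; -1/2; -3/8; -11/32; -21/64; -167/512; -333/1024; -1331/4096 | -665/2048; -83/256; -41/128; -5/16; -1/4; 0 } → -2661/8192
edge 15 of 15 (BLUE): { -1; -1/2; -3/8; -11/32; -21/64; -167/512; -333/1024; -1331/4096; -2661/8192 | -665/2048; -83/256; -41/128; -5/16; -1/4; 0 } → -5321/16384

-5321/16384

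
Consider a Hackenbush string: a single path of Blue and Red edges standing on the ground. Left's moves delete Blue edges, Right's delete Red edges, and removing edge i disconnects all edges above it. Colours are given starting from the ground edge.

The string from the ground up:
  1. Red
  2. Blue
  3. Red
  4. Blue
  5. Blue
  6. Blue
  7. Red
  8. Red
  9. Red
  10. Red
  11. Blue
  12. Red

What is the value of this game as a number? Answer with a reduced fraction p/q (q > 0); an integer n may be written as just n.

val(R) = {  | 0 } => -1
val(RB) = { -1 | 0 } => -1/2
val(RBR) = { -1 | -1/2,0 } => -3/4
val(RBRB) = { -1,-3/4 | -1/2,0 } => -5/8
val(RBRBB) = { -1,-3/4,-5/8 | -1/2,0 } => -9/16
val(RBRBBB) = { -1,-3/4,-5/8,-9/16 | -1/2,0 } => -17/32
val(RBRBBBR) = { -1,-3/4,-5/8,-9/16 | -17/32,-1/2,0 } => -35/64
val(RBRBBBRR) = { -1,-3/4,-5/8,-9/16 | -35/64,-17/32,-1/2,0 } => -71/128
val(RBRBBBRRR) = { -1,-3/4,-5/8,-9/16 | -71/128,-35/64,-17/32,-1/2,0 } => -143/256
val(RBRBBBRRRR) = { -1,-3/4,-5/8,-9/16 | -143/256,-71/128,-35/64,-17/32,-1/2,0 } => -287/512
val(RBRBBBRRRRB) = { -1,-3/4,-5/8,-9/16,-287/512 | -143/256,-71/128,-35/64,-17/32,-1/2,0 } => -573/1024
val(RBRBBBRRRRBR) = { -1,-3/4,-5/8,-9/16,-287/512 | -573/1024,-143/256,-71/128,-35/64,-17/32,-1/2,0 } => -1147/2048

-1147/2048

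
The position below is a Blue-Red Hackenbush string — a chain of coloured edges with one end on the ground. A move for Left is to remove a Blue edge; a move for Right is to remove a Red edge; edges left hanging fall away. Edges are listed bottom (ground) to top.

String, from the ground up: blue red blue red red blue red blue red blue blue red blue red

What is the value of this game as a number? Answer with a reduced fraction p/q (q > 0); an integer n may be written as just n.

4789/8192

step 1: add blue to get b; options L={ 0 } R={ (no moves) } so 1
step 2: add red to get br; options L={ 0 } R={ 1 } so 1/2
step 3: add blue to get brb; options L={ 0,1/2 } R={ 1 } so 3/4
step 4: add red to get brbr; options L={ 0,1/2 } R={ 3/4,1 } so 5/8
step 5: add red to get brbrr; options L={ 0,1/2 } R={ 5/8,3/4,1 } so 9/16
step 6: add blue to get brbrrb; options L={ 0,1/2,9/16 } R={ 5/8,3/4,1 } so 19/32
step 7: add red to get brbrrbr; options L={ 0,1/2,9/16 } R={ 19/32,5/8,3/4,1 } so 37/64
step 8: add blue to get brbrrbrb; options L={ 0,1/2,9/16,37/64 } R={ 19/32,5/8,3/4,1 } so 75/128
step 9: add red to get brbrrbrbr; options L={ 0,1/2,9/16,37/64 } R={ 75/128,19/32,5/8,3/4,1 } so 149/256
step 10: add blue to get brbrrbrbrb; options L={ 0,1/2,9/16,37/64,149/256 } R={ 75/128,19/32,5/8,3/4,1 } so 299/512
step 11: add blue to get brbrrbrbrbb; options L={ 0,1/2,9/16,37/64,149/256,299/512 } R={ 75/128,19/32,5/8,3/4,1 } so 599/1024
step 12: add red to get brbrrbrbrbbr; options L={ 0,1/2,9/16,37/64,149/256,299/512 } R={ 599/1024,75/128,19/32,5/8,3/4,1 } so 1197/2048
step 13: add blue to get brbrrbrbrbbrb; options L={ 0,1/2,9/16,37/64,149/256,299/512,1197/2048 } R={ 599/1024,75/128,19/32,5/8,3/4,1 } so 2395/4096
step 14: add red to get brbrrbrbrbbrbr; options L={ 0,1/2,9/16,37/64,149/256,299/512,1197/2048 } R={ 2395/4096,599/1024,75/128,19/32,5/8,3/4,1 } so 4789/8192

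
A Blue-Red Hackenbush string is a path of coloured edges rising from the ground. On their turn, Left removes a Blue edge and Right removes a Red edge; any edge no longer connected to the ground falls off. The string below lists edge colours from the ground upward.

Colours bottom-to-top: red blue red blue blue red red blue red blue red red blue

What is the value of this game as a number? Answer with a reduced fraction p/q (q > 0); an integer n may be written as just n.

value(r) = { · | 0 } ⇒ -1
value(rb) = { -1 | 0 } ⇒ -1/2
value(rbr) = { -1 | -1/2,0 } ⇒ -3/4
value(rbrb) = { -1,-3/4 | -1/2,0 } ⇒ -5/8
value(rbrbb) = { -1,-3/4,-5/8 | -1/2,0 } ⇒ -9/16
value(rbrbbr) = { -1,-3/4,-5/8 | -9/16,-1/2,0 } ⇒ -19/32
value(rbrbbrr) = { -1,-3/4,-5/8 | -19/32,-9/16,-1/2,0 } ⇒ -39/64
value(rbrbbrrb) = { -1,-3/4,-5/8,-39/64 | -19/32,-9/16,-1/2,0 } ⇒ -77/128
value(rbrbbrrbr) = { -1,-3/4,-5/8,-39/64 | -77/128,-19/32,-9/16,-1/2,0 } ⇒ -155/256
value(rbrbbrrbrb) = { -1,-3/4,-5/8,-39/64,-155/256 | -77/128,-19/32,-9/16,-1/2,0 } ⇒ -309/512
value(rbrbbrrbrbr) = { -1,-3/4,-5/8,-39/64,-155/256 | -309/512,-77/128,-19/32,-9/16,-1/2,0 } ⇒ -619/1024
value(rbrbbrrbrbrr) = { -1,-3/4,-5/8,-39/64,-155/256 | -619/1024,-309/512,-77/128,-19/32,-9/16,-1/2,0 } ⇒ -1239/2048
value(rbrbbrrbrbrrb) = { -1,-3/4,-5/8,-39/64,-155/256,-1239/2048 | -619/1024,-309/512,-77/128,-19/32,-9/16,-1/2,0 } ⇒ -2477/4096

-2477/4096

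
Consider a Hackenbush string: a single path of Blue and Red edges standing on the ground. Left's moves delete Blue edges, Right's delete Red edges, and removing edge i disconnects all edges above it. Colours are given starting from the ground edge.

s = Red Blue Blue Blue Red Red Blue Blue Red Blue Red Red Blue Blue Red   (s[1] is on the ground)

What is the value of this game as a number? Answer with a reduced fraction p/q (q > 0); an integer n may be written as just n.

-3251/16384

edge 1 of 15 (Red): { ∅ | 0 } -> -1
edge 2 of 15 (Blue): { -1 | 0 } -> -1/2
edge 3 of 15 (Blue): { -1,-1/2 | 0 } -> -1/4
edge 4 of 15 (Blue): { -1,-1/2,-1/4 | 0 } -> -1/8
edge 5 of 15 (Red): { -1,-1/2,-1/4 | -1/8,0 } -> -3/16
edge 6 of 15 (Red): { -1,-1/2,-1/4 | -3/16,-1/8,0 } -> -7/32
edge 7 of 15 (Blue): { -1,-1/2,-1/4,-7/32 | -3/16,-1/8,0 } -> -13/64
edge 8 of 15 (Blue): { -1,-1/2,-1/4,-7/32,-13/64 | -3/16,-1/8,0 } -> -25/128
edge 9 of 15 (Red): { -1,-1/2,-1/4,-7/32,-13/64 | -25/128,-3/16,-1/8,0 } -> -51/256
edge 10 of 15 (Blue): { -1,-1/2,-1/4,-7/32,-13/64,-51/256 | -25/128,-3/16,-1/8,0 } -> -101/512
edge 11 of 15 (Red): { -1,-1/2,-1/4,-7/32,-13/64,-51/256 | -101/512,-25/128,-3/16,-1/8,0 } -> -203/1024
edge 12 of 15 (Red): { -1,-1/2,-1/4,-7/32,-13/64,-51/256 | -203/1024,-101/512,-25/128,-3/16,-1/8,0 } -> -407/2048
edge 13 of 15 (Blue): { -1,-1/2,-1/4,-7/32,-13/64,-51/256,-407/2048 | -203/1024,-101/512,-25/128,-3/16,-1/8,0 } -> -813/4096
edge 14 of 15 (Blue): { -1,-1/2,-1/4,-7/32,-13/64,-51/256,-407/2048,-813/4096 | -203/1024,-101/512,-25/128,-3/16,-1/8,0 } -> -1625/8192
edge 15 of 15 (Red): { -1,-1/2,-1/4,-7/32,-13/64,-51/256,-407/2048,-813/4096 | -1625/8192,-203/1024,-101/512,-25/128,-3/16,-1/8,0 } -> -3251/16384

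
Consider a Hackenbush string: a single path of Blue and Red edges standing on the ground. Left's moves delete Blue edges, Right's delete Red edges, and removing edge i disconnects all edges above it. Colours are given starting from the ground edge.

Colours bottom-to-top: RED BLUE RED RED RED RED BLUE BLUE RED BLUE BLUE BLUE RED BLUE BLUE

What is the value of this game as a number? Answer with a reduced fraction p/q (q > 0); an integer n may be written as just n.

step 1: add RED to get R; options L={ · } R={ 0 } = -1
step 2: add BLUE to get RB; options L={ -1 } R={ 0 } = -1/2
step 3: add RED to get RBR; options L={ -1 } R={ -1/2 0 } = -3/4
step 4: add RED to get RBRR; options L={ -1 } R={ -3/4 -1/2 0 } = -7/8
step 5: add RED to get RBRRR; options L={ -1 } R={ -7/8 -3/4 -1/2 0 } = -15/16
step 6: add RED to get RBRRRR; options L={ -1 } R={ -15/16 -7/8 -3/4 -1/2 0 } = -31/32
step 7: add BLUE to get RBRRRRB; options L={ -1 -31/32 } R={ -15/16 -7/8 -3/4 -1/2 0 } = -61/64
step 8: add BLUE to get RBRRRRBB; options L={ -1 -31/32 -61/64 } R={ -15/16 -7/8 -3/4 -1/2 0 } = -121/128
step 9: add RED to get RBRRRRBBR; options L={ -1 -31/32 -61/64 } R={ -121/128 -15/16 -7/8 -3/4 -1/2 0 } = -243/256
step 10: add BLUE to get RBRRRRBBRB; options L={ -1 -31/32 -61/64 -243/256 } R={ -121/128 -15/16 -7/8 -3/4 -1/2 0 } = -485/512
step 11: add BLUE to get RBRRRRBBRBB; options L={ -1 -31/32 -61/64 -243/256 -485/512 } R={ -121/128 -15/16 -7/8 -3/4 -1/2 0 } = -969/1024
step 12: add BLUE to get RBRRRRBBRBBB; options L={ -1 -31/32 -61/64 -243/256 -485/512 -969/1024 } R={ -121/128 -15/16 -7/8 -3/4 -1/2 0 } = -1937/2048
step 13: add RED to get RBRRRRBBRBBBR; options L={ -1 -31/32 -61/64 -243/256 -485/512 -969/1024 } R={ -1937/2048 -121/128 -15/16 -7/8 -3/4 -1/2 0 } = -3875/4096
step 14: add BLUE to get RBRRRRBBRBBBRB; options L={ -1 -31/32 -61/64 -243/256 -485/512 -969/1024 -3875/4096 } R={ -1937/2048 -121/128 -15/16 -7/8 -3/4 -1/2 0 } = -7749/8192
step 15: add BLUE to get RBRRRRBBRBBBRBB; options L={ -1 -31/32 -61/64 -243/256 -485/512 -969/1024 -3875/4096 -7749/8192 } R={ -1937/2048 -121/128 -15/16 -7/8 -3/4 -1/2 0 } = -15497/16384

-15497/16384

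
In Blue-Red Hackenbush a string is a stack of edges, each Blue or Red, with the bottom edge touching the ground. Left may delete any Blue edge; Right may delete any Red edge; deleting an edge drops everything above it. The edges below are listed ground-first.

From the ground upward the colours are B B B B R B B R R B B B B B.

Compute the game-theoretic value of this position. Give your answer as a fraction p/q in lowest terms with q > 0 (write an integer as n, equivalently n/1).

1 of 14 · B · max L 0 · min R +∞ -> 1
2 of 14 · BB · max L 1 · min R +∞ -> 2
3 of 14 · BBB · max L 2 · min R +∞ -> 3
4 of 14 · BBBB · max L 3 · min R +∞ -> 4
5 of 14 · BBBBR · max L 3 · min R 4 -> 7/2
6 of 14 · BBBBRB · max L 7/2 · min R 4 -> 15/4
7 of 14 · BBBBRBB · max L 15/4 · min R 4 -> 31/8
8 of 14 · BBBBRBBR · max L 15/4 · min R 31/8 -> 61/16
9 of 14 · BBBBRBBRR · max L 15/4 · min R 61/16 -> 121/32
10 of 14 · BBBBRBBRRB · max L 121/32 · min R 61/16 -> 243/64
11 of 14 · BBBBRBBRRBB · max L 243/64 · min R 61/16 -> 487/128
12 of 14 · BBBBRBBRRBBB · max L 487/128 · min R 61/16 -> 975/256
13 of 14 · BBBBRBBRRBBBB · max L 975/256 · min R 61/16 -> 1951/512
14 of 14 · BBBBRBBRRBBBBB · max L 1951/512 · min R 61/16 -> 3903/1024

3903/1024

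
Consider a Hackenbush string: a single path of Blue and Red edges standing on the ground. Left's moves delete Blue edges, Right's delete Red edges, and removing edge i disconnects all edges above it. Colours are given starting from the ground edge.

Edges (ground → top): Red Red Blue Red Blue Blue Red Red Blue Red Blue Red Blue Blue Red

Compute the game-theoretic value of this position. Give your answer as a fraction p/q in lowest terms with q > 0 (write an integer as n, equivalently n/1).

-13139/8192

R: Left { · }, Right { 0 } => simplest -1
RR: Left { · }, Right { -1 0 } => simplest -2
RRB: Left { -2 }, Right { -1 0 } => simplest -3/2
RRBR: Left { -2 }, Right { -3/2 -1 0 } => simplest -7/4
RRBRB: Left { -2 -7/4 }, Right { -3/2 -1 0 } => simplest -13/8
RRBRBB: Left { -2 -7/4 -13/8 }, Right { -3/2 -1 0 } => simplest -25/16
RRBRBBR: Left { -2 -7/4 -13/8 }, Right { -25/16 -3/2 -1 0 } => simplest -51/32
RRBRBBRR: Left { -2 -7/4 -13/8 }, Right { -51/32 -25/16 -3/2 -1 0 } => simplest -103/64
RRBRBBRRB: Left { -2 -7/4 -13/8 -103/64 }, Right { -51/32 -25/16 -3/2 -1 0 } => simplest -205/128
RRBRBBRRBR: Left { -2 -7/4 -13/8 -103/64 }, Right { -205/128 -51/32 -25/16 -3/2 -1 0 } => simplest -411/256
RRBRBBRRBRB: Left { -2 -7/4 -13/8 -103/64 -411/256 }, Right { -205/128 -51/32 -25/16 -3/2 -1 0 } => simplest -821/512
RRBRBBRRBRBR: Left { -2 -7/4 -13/8 -103/64 -411/256 }, Right { -821/512 -205/128 -51/32 -25/16 -3/2 -1 0 } => simplest -1643/1024
RRBRBBRRBRBRB: Left { -2 -7/4 -13/8 -103/64 -411/256 -1643/1024 }, Right { -821/512 -205/128 -51/32 -25/16 -3/2 -1 0 } => simplest -3285/2048
RRBRBBRRBRBRBB: Left { -2 -7/4 -13/8 -103/64 -411/256 -1643/1024 -3285/2048 }, Right { -821/512 -205/128 -51/32 -25/16 -3/2 -1 0 } => simplest -6569/4096
RRBRBBRRBRBRBBR: Left { -2 -7/4 -13/8 -103/64 -411/256 -1643/1024 -3285/2048 }, Right { -6569/4096 -821/512 -205/128 -51/32 -25/16 -3/2 -1 0 } => simplest -13139/8192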